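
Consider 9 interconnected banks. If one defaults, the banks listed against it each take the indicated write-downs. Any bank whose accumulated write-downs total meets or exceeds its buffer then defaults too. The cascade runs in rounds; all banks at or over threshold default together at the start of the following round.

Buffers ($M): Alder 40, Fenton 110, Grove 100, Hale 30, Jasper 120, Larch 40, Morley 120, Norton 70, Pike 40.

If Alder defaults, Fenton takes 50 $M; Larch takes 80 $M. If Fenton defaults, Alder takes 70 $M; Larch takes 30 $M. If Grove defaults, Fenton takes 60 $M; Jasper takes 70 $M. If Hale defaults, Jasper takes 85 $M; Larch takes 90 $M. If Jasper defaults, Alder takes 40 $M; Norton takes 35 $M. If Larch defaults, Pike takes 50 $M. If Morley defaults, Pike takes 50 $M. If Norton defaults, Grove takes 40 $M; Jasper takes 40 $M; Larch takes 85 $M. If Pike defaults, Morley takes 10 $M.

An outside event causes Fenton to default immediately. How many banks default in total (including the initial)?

Round 1 — Fenton defaults (initial).
  Alder: +70 → 70 ≥ 40
  Larch: +30 → 30 < 40
Round 2 — Alder defaults.
  Larch: +80 → 110 ≥ 40
Round 3 — Larch defaults.
  Pike: +50 → 50 ≥ 40
Round 4 — Pike defaults.
  Morley: +10 → 10 < 120
No further defaults.

4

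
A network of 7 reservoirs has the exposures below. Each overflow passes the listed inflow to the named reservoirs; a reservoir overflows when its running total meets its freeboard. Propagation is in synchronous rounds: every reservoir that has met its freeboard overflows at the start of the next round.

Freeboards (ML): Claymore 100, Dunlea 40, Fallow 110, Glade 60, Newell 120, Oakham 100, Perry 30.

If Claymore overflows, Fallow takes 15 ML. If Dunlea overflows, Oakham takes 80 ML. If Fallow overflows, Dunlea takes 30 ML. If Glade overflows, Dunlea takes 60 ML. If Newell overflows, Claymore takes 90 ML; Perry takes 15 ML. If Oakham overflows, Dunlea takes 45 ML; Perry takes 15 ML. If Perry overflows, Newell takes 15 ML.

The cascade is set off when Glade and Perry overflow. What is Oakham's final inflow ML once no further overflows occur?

80

Round 1 — Glade, Perry overflow (initial).
  Dunlea: +60 → 60 ≥ 40
  Newell: +15 → 15 < 120
Round 2 — Dunlea overflows.
  Oakham: +80 → 80 < 100
No further overflows.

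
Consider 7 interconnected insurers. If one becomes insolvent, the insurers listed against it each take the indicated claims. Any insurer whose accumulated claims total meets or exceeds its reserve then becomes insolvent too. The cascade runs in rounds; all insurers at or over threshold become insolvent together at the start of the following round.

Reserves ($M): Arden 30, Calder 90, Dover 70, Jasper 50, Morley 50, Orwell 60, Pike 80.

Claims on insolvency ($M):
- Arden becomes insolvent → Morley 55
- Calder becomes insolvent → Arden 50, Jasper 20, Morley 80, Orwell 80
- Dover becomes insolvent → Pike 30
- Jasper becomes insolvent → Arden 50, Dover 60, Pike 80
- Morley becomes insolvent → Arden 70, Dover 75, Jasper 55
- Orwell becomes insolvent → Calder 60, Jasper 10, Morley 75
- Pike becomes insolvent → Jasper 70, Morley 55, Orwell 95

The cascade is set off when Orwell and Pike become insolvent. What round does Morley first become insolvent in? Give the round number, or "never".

Round 1 — Orwell, Pike become insolvent (initial).
  Calder: +60 → 60 < 90
  Jasper: +10+70 → 80 ≥ 50
  Morley: +75+55 → 130 ≥ 50
Round 2 — Jasper, Morley become insolvent.
  Arden: +50+70 → 120 ≥ 30
  Dover: +60+75 → 135 ≥ 70
Round 3 — Arden, Dover become insolvent.
No further insolvencies.

2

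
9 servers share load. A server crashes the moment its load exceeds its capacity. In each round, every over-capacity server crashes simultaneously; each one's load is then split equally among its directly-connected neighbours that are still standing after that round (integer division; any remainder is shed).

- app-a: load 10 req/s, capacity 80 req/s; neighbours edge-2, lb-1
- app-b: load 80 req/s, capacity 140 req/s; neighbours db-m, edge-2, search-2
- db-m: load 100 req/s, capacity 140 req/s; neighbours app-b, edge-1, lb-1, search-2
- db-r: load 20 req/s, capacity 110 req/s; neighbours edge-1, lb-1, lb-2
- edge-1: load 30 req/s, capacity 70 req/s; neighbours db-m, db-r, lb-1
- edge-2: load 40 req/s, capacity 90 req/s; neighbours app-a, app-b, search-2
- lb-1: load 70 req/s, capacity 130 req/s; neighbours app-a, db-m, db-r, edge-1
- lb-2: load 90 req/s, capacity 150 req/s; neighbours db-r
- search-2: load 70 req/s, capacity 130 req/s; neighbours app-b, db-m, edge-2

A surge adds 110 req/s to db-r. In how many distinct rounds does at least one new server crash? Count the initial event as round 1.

5

Round 1 — db-r at 130 > 110. db-r crashes.
  db-r sheds 130 req/s to edge-1, lb-1, lb-2: 43 each (1 lost).
    edge-1: 30+43 = 73 > 70
    lb-1: 70+43 = 113 ≤ 130
    lb-2: 90+43 = 133 ≤ 150
Round 2 — edge-1 crashes.
  edge-1 sheds 73 req/s to db-m, lb-1: 36 each (1 lost).
    db-m: 100+36 = 136 ≤ 140
    lb-1: 113+36 = 149 > 130
Round 3 — lb-1 crashes.
  lb-1 sheds 149 req/s to app-a, db-m: 74 each (1 lost).
    app-a: 10+74 = 84 > 80
    db-m: 136+74 = 210 > 140
Round 4 — app-a, db-m crash.
  app-a sheds 84 req/s to edge-2: 84 each.
    edge-2: 40+84 = 124 > 90
  db-m sheds 210 req/s to app-b, search-2: 105 each.
    app-b: 80+105 = 185 > 140
    search-2: 70+105 = 175 > 130
Round 5 — app-b, edge-2, search-2 crash.
  app-b sheds 185 req/s: no online neighbours, lost.
  edge-2 sheds 124 req/s: no online neighbours, lost.
  search-2 sheds 175 req/s: no online neighbours, lost.
No further crashes.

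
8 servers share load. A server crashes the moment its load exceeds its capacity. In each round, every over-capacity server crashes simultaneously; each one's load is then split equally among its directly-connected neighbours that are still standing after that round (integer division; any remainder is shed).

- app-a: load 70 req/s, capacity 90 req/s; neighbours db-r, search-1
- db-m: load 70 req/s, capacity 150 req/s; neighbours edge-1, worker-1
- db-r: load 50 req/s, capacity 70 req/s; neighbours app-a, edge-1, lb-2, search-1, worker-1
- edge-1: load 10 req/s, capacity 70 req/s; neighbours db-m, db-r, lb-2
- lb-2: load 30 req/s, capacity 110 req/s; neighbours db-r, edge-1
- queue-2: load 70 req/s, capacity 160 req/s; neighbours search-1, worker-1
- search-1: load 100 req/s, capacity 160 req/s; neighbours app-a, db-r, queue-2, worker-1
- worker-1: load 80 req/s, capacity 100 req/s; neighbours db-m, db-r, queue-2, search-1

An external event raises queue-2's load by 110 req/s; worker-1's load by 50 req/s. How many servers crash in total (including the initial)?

5

Round 1 — queue-2 at 180 > 160; worker-1 at 130 > 100. queue-2, worker-1 crash.
  queue-2 sheds 180 req/s to search-1: 180 each.
    search-1: 100+180 = 280 > 160
  worker-1 sheds 130 req/s to db-m, db-r, search-1: 43 each (1 lost).
    db-m: 70+43 = 113 ≤ 150
    db-r: 50+43 = 93 > 70
    search-1: 280+43 = 323 > 160
Round 2 — db-r, search-1 crash.
  db-r sheds 93 req/s to app-a, edge-1, lb-2: 31 each.
    app-a: 70+31 = 101 > 90
    edge-1: 10+31 = 41 ≤ 70
    lb-2: 30+31 = 61 ≤ 110
  search-1 sheds 323 req/s to app-a: 323 each.
    app-a: 101+323 = 424 > 90
Round 3 — app-a crashes.
  app-a sheds 424 req/s: no online neighbours, lost.
No further crashes.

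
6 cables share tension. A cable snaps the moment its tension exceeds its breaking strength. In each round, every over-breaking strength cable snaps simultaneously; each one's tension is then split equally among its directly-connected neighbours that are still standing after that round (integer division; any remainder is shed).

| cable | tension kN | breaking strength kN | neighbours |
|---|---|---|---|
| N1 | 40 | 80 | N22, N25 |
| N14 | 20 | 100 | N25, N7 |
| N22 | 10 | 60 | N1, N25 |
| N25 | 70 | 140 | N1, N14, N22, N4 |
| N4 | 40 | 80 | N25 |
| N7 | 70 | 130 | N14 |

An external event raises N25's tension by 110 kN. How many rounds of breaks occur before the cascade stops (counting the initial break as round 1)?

3

Round 1 — N25 at 180 > 140. N25 snaps.
  N25 sheds 180 kN to N1, N14, N22, N4: 45 each.
    N1: 40+45 = 85 > 80
    N14: 20+45 = 65 ≤ 100
    N22: 10+45 = 55 ≤ 60
    N4: 40+45 = 85 > 80
Round 2 — N1, N4 snap.
  N1 sheds 85 kN to N22: 85 each.
    N22: 55+85 = 140 > 60
  N4 sheds 85 kN: no online neighbours, lost.
Round 3 — N22 snaps.
  N22 sheds 140 kN: no online neighbours, lost.
No further breaks.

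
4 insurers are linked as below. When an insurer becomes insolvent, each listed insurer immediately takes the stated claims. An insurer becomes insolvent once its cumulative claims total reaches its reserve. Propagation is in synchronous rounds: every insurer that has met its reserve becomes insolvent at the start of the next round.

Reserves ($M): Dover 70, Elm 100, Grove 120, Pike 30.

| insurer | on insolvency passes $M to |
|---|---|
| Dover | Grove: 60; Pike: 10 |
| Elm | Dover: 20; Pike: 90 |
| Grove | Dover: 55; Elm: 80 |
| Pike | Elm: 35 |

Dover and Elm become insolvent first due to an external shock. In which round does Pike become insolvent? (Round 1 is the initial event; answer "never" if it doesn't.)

Round 1 — Dover, Elm become insolvent (initial).
  Grove: +60 → 60 < 120
  Pike: +10+90 → 100 ≥ 30
Round 2 — Pike becomes insolvent.
No further insolvencies.

2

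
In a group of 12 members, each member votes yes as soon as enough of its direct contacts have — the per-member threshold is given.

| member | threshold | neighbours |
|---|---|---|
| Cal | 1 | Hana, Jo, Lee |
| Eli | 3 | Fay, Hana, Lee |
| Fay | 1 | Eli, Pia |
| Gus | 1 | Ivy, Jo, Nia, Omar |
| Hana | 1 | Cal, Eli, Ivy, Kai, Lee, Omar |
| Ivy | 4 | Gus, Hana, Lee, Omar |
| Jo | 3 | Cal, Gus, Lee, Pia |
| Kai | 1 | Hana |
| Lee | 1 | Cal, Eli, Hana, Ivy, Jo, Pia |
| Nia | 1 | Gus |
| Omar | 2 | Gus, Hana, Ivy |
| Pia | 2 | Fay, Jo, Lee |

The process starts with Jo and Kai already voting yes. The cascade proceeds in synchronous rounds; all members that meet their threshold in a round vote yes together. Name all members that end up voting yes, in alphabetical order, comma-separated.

Cal, Eli, Fay, Gus, Hana, Ivy, Jo, Kai, Lee, Nia, Omar, Pia

Round 1 — Jo, Kai vote yes (initial).
Round 2 — checking thresholds:
  Cal: 1 of 3 neighbours ≥ 1, votes yes.
  Gus: 1 of 4 neighbours ≥ 1, votes yes.
  Hana: 1 of 6 neighbours ≥ 1, votes yes.
  Lee: 1 of 6 neighbours ≥ 1, votes yes.
  Pia: 1 of 3 neighbours < 2, not yet.
Round 3 — checking thresholds:
  Eli: 2 of 3 neighbours < 3, not yet.
  Ivy: 3 of 4 neighbours < 4, not yet.
  Nia: 1 of 1 neighbours ≥ 1, votes yes.
  Omar: 2 of 3 neighbours ≥ 2, votes yes.
  Pia: 2 of 3 neighbours ≥ 2, votes yes.
Round 4 — checking thresholds:
  Eli: 2 of 3 neighbours < 3, not yet.
  Fay: 1 of 2 neighbours ≥ 1, votes yes.
  Ivy: 4 of 4 neighbours ≥ 4, votes yes.
Round 5 — checking thresholds:
  Eli: 3 of 3 neighbours ≥ 3, votes yes.
Round 6 — no new yes votes; cascade stops.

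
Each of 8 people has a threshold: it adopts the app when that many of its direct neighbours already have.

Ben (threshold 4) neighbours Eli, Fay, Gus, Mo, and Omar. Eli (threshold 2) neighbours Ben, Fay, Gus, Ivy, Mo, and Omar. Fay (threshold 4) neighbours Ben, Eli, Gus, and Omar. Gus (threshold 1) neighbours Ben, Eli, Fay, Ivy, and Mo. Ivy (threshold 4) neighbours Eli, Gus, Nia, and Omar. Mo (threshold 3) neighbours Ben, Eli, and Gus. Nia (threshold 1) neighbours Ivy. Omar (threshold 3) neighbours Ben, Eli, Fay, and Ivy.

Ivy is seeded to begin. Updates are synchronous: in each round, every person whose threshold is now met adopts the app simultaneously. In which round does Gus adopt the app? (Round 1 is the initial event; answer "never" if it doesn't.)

Round 1 — Ivy adopts the app (initial).
Round 2 — checking thresholds:
  Eli: 1 of 6 neighbours < 2, below threshold.
  Gus: 1 of 5 neighbours ≥ 1, adopts the app.
  Nia: 1 of 1 neighbours ≥ 1, adopts the app.
  Omar: 1 of 4 neighbours < 3, below threshold.
Round 3 — checking thresholds:
  Ben: 1 of 5 neighbours < 4, below threshold.
  Eli: 2 of 6 neighbours ≥ 2, adopts the app.
  Fay: 1 of 4 neighbours < 4, below threshold.
  Mo: 1 of 3 neighbours < 3, below threshold.
  Omar: 1 of 4 neighbours < 3, below threshold.
Round 4 — no new adoptions; cascade stops.

2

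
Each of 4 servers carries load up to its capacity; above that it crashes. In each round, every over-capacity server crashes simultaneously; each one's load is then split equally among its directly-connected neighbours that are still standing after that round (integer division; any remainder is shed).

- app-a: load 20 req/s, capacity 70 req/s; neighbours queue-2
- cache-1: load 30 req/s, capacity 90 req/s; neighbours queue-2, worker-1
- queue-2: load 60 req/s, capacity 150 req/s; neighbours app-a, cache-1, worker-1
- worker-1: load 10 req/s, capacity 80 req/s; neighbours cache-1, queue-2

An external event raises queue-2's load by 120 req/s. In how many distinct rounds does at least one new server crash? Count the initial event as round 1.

2

Round 1 — queue-2 at 180 > 150. queue-2 crashes.
  queue-2 sheds 180 req/s to app-a, cache-1, worker-1: 60 each.
    app-a: 20+60 = 80 > 70
    cache-1: 30+60 = 90 ≤ 90
    worker-1: 10+60 = 70 ≤ 80
Round 2 — app-a crashes.
  app-a sheds 80 req/s: no online neighbours, lost.
No further crashes.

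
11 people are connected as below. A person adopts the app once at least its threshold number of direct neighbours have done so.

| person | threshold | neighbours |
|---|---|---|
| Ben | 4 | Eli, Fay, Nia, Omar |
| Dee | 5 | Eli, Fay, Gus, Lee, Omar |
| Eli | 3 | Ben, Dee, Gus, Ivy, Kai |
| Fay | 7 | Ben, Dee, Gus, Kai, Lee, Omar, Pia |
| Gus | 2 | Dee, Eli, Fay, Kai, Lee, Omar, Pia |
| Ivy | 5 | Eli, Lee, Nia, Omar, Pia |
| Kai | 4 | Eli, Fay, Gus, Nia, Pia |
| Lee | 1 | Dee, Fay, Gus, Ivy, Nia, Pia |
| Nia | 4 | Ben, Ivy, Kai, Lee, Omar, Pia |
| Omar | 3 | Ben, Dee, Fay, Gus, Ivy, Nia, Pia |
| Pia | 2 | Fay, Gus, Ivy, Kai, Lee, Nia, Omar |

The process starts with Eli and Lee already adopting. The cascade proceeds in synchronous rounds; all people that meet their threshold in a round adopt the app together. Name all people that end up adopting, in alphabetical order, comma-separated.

Round 1 — Eli, Lee adopt the app (initial).
Round 2 — checking thresholds:
  Ben: 1 of 4 neighbours < 4, below threshold.
  Dee: 2 of 5 neighbours < 5, below threshold.
  Fay: 1 of 7 neighbours < 7, below threshold.
  Gus: 2 of 7 neighbours ≥ 2, adopts the app.
  Ivy: 2 of 5 neighbours < 5, below threshold.
  Kai: 1 of 5 neighbours < 4, below threshold.
  Nia: 1 of 6 neighbours < 4, below threshold.
  Pia: 1 of 7 neighbours < 2, below threshold.
Round 3 — checking thresholds:
  Ben: 1 of 4 neighbours < 4, below threshold.
  Dee: 3 of 5 neighbours < 5, below threshold.
  Fay: 2 of 7 neighbours < 7, below threshold.
  Ivy: 2 of 5 neighbours < 5, below threshold.
  Kai: 2 of 5 neighbours < 4, below threshold.
  Nia: 1 of 6 neighbours < 4, below threshold.
  Omar: 1 of 7 neighbours < 3, below threshold.
  Pia: 2 of 7 neighbours ≥ 2, adopts the app.
Round 4 — no new adoptions; cascade stops.

Eli, Gus, Lee, Pia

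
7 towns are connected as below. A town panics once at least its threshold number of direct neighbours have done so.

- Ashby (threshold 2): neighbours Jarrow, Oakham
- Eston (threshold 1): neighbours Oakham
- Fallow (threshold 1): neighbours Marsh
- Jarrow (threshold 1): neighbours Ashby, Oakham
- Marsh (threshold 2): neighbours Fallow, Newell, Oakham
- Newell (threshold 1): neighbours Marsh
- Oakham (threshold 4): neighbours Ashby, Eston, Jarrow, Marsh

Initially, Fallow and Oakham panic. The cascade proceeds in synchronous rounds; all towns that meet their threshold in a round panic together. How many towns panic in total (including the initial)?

7

Round 1 — Fallow, Oakham panic (initial).
Round 2 — checking thresholds:
  Ashby: 1 of 2 neighbours < 2, holds.
  Eston: 1 of 1 neighbours ≥ 1, panics.
  Jarrow: 1 of 2 neighbours ≥ 1, panics.
  Marsh: 2 of 3 neighbours ≥ 2, panics.
Round 3 — checking thresholds:
  Ashby: 2 of 2 neighbours ≥ 2, panics.
  Newell: 1 of 1 neighbours ≥ 1, panics.
Round 4 — no new panics; cascade stops.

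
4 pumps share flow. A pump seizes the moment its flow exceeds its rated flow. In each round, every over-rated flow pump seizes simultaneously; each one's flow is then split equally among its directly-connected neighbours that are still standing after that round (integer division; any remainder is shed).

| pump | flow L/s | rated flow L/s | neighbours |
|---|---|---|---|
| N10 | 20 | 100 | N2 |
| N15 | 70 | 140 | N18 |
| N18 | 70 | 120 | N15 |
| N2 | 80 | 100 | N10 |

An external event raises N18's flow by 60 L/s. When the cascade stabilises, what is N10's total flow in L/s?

20

Round 1 — N18 at 130 > 120. N18 seizes.
  N18 sheds 130 L/s to N15: 130 each.
    N15: 70+130 = 200 > 140
Round 2 — N15 seizes.
  N15 sheds 200 L/s: no online neighbours, lost.
No further seizures.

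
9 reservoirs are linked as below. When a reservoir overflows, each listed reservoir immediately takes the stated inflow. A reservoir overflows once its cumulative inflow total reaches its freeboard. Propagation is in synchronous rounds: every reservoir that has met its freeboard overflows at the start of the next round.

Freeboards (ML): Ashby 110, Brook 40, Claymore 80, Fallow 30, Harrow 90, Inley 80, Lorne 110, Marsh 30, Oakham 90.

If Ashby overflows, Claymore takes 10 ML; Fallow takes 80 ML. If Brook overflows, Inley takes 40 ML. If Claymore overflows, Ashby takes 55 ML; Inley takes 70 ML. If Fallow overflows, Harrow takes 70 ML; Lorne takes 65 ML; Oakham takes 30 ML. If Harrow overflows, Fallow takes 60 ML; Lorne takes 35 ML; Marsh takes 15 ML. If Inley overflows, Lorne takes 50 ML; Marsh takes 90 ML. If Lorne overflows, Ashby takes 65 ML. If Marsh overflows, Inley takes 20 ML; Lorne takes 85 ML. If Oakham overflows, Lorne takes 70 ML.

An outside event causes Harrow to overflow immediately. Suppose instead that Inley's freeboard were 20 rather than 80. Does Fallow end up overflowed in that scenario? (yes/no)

With Inley's freeboard at 20:
Round 1 — Harrow overflows (initial).
  Fallow: +60 → 60 ≥ 30
  Lorne: +35 → 35 < 110
  Marsh: +15 → 15 < 30
Round 2 — Fallow overflows.
  Lorne: +65 → 100 < 110
  Oakham: +30 → 30 < 90
No further overflows.

yes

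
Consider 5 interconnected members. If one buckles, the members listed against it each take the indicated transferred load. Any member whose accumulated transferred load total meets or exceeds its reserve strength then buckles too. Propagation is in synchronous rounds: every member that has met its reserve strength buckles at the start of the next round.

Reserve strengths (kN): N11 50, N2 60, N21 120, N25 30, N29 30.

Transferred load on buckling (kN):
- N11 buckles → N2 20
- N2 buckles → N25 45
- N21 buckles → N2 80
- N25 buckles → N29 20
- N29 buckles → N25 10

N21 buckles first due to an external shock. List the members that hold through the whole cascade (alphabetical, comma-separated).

Round 1 — N21 buckles (initial).
  N2: +80 → 80 ≥ 60
Round 2 — N2 buckles.
  N25: +45 → 45 ≥ 30
Round 3 — N25 buckles.
  N29: +20 → 20 < 30
No further bucklings.

N11, N29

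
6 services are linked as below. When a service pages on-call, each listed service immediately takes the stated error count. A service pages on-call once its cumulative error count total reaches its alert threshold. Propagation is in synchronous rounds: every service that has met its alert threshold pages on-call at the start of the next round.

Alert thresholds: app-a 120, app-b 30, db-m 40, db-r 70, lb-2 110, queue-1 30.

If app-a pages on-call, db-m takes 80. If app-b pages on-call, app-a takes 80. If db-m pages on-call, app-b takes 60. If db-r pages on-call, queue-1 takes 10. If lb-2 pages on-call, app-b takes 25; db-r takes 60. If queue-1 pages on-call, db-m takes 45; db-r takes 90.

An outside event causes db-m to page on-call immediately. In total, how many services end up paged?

Round 1 — db-m pages on-call (initial).
  app-b: +60 → 60 ≥ 30
Round 2 — app-b pages on-call.
  app-a: +80 → 80 < 120
No further pages.

2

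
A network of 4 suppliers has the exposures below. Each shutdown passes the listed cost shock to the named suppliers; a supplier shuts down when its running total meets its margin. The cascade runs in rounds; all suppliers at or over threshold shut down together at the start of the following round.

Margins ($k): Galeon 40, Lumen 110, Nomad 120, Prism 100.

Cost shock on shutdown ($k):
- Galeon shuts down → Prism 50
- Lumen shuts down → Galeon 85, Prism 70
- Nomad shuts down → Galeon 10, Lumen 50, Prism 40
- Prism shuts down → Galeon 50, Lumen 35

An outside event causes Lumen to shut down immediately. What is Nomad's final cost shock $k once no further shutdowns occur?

Round 1 — Lumen shuts down (initial).
  Galeon: +85 → 85 ≥ 40
  Prism: +70 → 70 < 100
Round 2 — Galeon shuts down.
  Prism: +50 → 120 ≥ 100
Round 3 — Prism shuts down.
No further shutdowns.

0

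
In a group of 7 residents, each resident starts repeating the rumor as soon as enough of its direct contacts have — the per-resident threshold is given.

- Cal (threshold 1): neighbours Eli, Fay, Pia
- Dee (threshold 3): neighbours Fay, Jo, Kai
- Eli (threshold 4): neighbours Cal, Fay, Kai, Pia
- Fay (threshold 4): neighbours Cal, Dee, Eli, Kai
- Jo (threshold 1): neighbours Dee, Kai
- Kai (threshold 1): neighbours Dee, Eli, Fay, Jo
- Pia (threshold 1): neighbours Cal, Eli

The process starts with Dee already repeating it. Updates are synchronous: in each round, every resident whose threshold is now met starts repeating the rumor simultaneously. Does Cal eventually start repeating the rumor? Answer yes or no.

Round 1 — Dee starts repeating the rumor (initial).
Round 2 — checking thresholds:
  Fay: 1 of 4 neighbours < 4, holds.
  Jo: 1 of 2 neighbours ≥ 1, starts repeating the rumor.
  Kai: 1 of 4 neighbours ≥ 1, starts repeating the rumor.
Round 3 — no new spreads; cascade stops.

no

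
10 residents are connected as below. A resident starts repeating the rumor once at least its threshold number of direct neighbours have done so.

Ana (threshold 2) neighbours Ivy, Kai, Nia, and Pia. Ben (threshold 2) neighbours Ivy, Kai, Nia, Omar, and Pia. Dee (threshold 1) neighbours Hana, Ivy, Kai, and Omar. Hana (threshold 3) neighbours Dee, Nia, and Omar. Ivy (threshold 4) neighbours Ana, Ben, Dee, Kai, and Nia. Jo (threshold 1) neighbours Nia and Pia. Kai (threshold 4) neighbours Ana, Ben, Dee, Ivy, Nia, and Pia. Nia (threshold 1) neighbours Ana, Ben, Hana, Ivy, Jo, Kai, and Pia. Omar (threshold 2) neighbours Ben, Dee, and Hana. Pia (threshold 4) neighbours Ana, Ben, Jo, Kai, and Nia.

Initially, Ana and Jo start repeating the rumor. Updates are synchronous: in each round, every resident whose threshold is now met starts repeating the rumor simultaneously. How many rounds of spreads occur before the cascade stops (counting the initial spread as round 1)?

2

Round 1 — Ana, Jo start repeating the rumor (initial).
Round 2 — checking thresholds:
  Ivy: 1 of 5 neighbours < 4, not yet.
  Kai: 1 of 6 neighbours < 4, not yet.
  Nia: 2 of 7 neighbours ≥ 1, starts repeating the rumor.
  Pia: 2 of 5 neighbours < 4, not yet.
Round 3 — no new spreads; cascade stops.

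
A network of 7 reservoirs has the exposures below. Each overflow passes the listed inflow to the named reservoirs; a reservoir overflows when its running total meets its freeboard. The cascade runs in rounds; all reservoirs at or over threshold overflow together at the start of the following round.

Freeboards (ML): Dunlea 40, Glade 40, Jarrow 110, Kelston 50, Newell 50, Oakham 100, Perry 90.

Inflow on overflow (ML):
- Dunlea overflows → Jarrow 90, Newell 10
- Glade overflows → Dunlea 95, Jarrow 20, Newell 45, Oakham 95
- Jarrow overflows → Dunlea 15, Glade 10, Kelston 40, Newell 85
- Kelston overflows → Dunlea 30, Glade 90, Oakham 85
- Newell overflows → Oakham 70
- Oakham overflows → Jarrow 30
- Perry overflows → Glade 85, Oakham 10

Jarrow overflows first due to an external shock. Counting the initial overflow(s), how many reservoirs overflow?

2

Round 1 — Jarrow overflows (initial).
  Dunlea: +15 → 15 < 40
  Glade: +10 → 10 < 40
  Kelston: +40 → 40 < 50
  Newell: +85 → 85 ≥ 50
Round 2 — Newell overflows.
  Oakham: +70 → 70 < 100
No further overflows.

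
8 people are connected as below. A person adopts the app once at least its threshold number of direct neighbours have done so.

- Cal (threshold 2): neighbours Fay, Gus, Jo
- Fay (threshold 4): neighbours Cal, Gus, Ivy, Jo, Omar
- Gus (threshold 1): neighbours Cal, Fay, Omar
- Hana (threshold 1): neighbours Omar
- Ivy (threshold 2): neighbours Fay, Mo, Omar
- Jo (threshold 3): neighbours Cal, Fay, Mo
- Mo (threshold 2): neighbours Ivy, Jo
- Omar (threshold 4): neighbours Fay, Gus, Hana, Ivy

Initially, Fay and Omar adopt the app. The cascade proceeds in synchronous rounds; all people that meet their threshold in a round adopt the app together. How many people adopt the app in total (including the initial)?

Round 1 — Fay, Omar adopt the app (initial).
Round 2 — checking thresholds:
  Cal: 1 of 3 neighbours < 2, not yet.
  Gus: 2 of 3 neighbours ≥ 1, adopts the app.
  Hana: 1 of 1 neighbours ≥ 1, adopts the app.
  Ivy: 2 of 3 neighbours ≥ 2, adopts the app.
  Jo: 1 of 3 neighbours < 3, not yet.
Round 3 — checking thresholds:
  Cal: 2 of 3 neighbours ≥ 2, adopts the app.
  Jo: 1 of 3 neighbours < 3, not yet.
  Mo: 1 of 2 neighbours < 2, not yet.
Round 4 — no new adoptions; cascade stops.

6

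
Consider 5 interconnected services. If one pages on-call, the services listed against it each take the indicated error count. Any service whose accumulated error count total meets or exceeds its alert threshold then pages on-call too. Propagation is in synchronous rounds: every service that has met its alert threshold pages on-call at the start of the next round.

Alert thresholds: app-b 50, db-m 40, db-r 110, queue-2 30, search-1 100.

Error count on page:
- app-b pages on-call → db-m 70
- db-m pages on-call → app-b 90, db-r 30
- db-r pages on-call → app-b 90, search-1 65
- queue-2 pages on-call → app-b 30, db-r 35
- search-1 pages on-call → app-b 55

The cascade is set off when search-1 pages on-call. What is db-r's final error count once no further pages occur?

Round 1 — search-1 pages on-call (initial).
  app-b: +55 → 55 ≥ 50
Round 2 — app-b pages on-call.
  db-m: +70 → 70 ≥ 40
Round 3 — db-m pages on-call.
  db-r: +30 → 30 < 110
No further pages.

30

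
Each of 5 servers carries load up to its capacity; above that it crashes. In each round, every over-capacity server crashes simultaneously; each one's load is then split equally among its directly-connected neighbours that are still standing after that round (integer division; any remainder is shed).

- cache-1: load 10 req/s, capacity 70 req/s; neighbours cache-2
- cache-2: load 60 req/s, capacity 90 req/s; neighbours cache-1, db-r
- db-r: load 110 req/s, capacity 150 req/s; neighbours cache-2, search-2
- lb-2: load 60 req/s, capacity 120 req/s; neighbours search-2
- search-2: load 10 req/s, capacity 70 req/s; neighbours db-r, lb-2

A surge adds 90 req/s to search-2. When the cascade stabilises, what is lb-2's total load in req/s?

Round 1 — search-2 at 100 > 70. search-2 crashes.
  search-2 sheds 100 req/s to db-r, lb-2: 50 each.
    db-r: 110+50 = 160 > 150
    lb-2: 60+50 = 110 ≤ 120
Round 2 — db-r crashes.
  db-r sheds 160 req/s to cache-2: 160 each.
    cache-2: 60+160 = 220 > 90
Round 3 — cache-2 crashes.
  cache-2 sheds 220 req/s to cache-1: 220 each.
    cache-1: 10+220 = 230 > 70
Round 4 — cache-1 crashes.
  cache-1 sheds 230 req/s: no online neighbours, lost.
No further crashes.

110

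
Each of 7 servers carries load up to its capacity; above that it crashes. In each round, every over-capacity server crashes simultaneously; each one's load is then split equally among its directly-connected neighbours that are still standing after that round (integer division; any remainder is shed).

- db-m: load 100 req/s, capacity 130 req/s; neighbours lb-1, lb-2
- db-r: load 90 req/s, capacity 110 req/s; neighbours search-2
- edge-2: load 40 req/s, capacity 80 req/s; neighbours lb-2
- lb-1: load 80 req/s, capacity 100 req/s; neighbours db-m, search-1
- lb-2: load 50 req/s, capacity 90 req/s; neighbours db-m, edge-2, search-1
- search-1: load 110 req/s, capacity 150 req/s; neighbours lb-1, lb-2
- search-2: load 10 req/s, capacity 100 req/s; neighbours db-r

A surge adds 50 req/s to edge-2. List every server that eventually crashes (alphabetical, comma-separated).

db-m, edge-2, lb-1, lb-2, search-1

Round 1 — edge-2 at 90 > 80. edge-2 crashes.
  edge-2 sheds 90 req/s to lb-2: 90 each.
    lb-2: 50+90 = 140 > 90
Round 2 — lb-2 crashes.
  lb-2 sheds 140 req/s to db-m, search-1: 70 each.
    db-m: 100+70 = 170 > 130
    search-1: 110+70 = 180 > 150
Round 3 — db-m, search-1 crash.
  db-m sheds 170 req/s to lb-1: 170 each.
    lb-1: 80+170 = 250 > 100
  search-1 sheds 180 req/s to lb-1: 180 each.
    lb-1: 250+180 = 430 > 100
Round 4 — lb-1 crashes.
  lb-1 sheds 430 req/s: no online neighbours, lost.
No further crashes.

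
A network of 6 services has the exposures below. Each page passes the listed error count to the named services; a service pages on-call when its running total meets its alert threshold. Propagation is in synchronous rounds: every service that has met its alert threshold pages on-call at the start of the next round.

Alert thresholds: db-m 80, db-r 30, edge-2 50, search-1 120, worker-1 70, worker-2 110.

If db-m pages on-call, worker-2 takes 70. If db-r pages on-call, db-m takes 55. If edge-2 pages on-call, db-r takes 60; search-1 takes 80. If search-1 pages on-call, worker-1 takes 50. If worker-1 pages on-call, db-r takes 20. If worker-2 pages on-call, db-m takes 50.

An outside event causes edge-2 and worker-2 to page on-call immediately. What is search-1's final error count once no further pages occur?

80

Round 1 — edge-2, worker-2 page on-call (initial).
  db-m: +50 → 50 < 80
  db-r: +60 → 60 ≥ 30
  search-1: +80 → 80 < 120
Round 2 — db-r pages on-call.
  db-m: +55 → 105 ≥ 80
Round 3 — db-m pages on-call.
No further pages.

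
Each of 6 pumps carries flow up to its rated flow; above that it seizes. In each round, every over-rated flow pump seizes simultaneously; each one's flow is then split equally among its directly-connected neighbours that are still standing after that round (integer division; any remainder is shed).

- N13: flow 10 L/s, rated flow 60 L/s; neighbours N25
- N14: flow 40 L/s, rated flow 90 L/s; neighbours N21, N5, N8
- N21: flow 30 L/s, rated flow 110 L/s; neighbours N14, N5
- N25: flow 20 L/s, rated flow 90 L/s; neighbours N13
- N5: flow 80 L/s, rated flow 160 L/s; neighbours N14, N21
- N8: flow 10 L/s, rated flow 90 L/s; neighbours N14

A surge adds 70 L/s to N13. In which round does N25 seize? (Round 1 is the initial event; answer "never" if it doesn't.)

Round 1 — N13 at 80 > 60. N13 seizes.
  N13 sheds 80 L/s to N25: 80 each.
    N25: 20+80 = 100 > 90
Round 2 — N25 seizes.
  N25 sheds 100 L/s: no online neighbours, lost.
No further seizures.

2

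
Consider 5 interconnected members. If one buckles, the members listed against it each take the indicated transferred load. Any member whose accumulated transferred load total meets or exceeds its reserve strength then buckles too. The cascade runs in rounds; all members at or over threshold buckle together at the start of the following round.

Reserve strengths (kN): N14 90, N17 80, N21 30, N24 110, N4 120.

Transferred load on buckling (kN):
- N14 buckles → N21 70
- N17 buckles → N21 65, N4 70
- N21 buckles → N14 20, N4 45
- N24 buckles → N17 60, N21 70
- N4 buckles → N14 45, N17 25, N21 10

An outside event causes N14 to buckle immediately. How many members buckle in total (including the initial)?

Round 1 — N14 buckles (initial).
  N21: +70 → 70 ≥ 30
Round 2 — N21 buckles.
  N4: +45 → 45 < 120
No further bucklings.

2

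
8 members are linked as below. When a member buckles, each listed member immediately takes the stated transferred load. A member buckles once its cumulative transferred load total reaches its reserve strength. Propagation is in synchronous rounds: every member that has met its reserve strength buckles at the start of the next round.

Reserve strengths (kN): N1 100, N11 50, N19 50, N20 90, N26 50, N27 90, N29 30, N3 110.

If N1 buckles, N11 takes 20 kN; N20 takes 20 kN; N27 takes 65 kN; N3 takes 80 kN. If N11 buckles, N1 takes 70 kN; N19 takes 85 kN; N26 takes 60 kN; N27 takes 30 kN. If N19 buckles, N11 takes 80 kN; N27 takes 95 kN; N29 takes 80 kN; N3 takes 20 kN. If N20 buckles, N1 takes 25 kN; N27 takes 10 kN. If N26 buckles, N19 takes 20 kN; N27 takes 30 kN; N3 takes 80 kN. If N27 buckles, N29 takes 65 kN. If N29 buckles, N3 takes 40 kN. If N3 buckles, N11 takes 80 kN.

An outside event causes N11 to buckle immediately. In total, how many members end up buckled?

Round 1 — N11 buckles (initial).
  N1: +70 → 70 < 100
  N19: +85 → 85 ≥ 50
  N26: +60 → 60 ≥ 50
  N27: +30 → 30 < 90
Round 2 — N19, N26 buckle.
  N27: +95+30 → 155 ≥ 90
  N29: +80 → 80 ≥ 30
  N3: +20+80 → 100 < 110
Round 3 — N27, N29 buckle.
  N3: +40 → 140 ≥ 110
Round 4 — N3 buckles.
No further bucklings.

6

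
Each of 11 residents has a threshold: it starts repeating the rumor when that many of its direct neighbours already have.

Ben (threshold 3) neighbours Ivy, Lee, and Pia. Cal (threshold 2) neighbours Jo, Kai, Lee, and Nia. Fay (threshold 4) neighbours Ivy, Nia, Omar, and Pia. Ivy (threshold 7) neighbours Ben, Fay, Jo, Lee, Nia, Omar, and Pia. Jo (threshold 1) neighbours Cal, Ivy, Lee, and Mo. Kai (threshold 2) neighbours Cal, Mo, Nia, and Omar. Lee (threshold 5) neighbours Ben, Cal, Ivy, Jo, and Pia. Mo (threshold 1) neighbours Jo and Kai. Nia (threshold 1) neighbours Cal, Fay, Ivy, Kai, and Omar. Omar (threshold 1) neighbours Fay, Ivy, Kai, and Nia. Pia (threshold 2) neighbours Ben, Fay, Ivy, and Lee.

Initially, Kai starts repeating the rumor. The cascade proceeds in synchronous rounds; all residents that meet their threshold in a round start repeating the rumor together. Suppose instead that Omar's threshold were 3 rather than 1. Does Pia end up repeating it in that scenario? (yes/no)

With Omar's threshold at 3:
Round 1 — Kai starts repeating the rumor (initial).
Round 2 — checking thresholds:
  Cal: 1 of 4 neighbours < 2, below threshold.
  Mo: 1 of 2 neighbours ≥ 1, starts repeating the rumor.
  Nia: 1 of 5 neighbours ≥ 1, starts repeating the rumor.
  Omar: 1 of 4 neighbours < 3, below threshold.
Round 3 — checking thresholds:
  Cal: 2 of 4 neighbours ≥ 2, starts repeating the rumor.
  Fay: 1 of 4 neighbours < 4, below threshold.
  Ivy: 1 of 7 neighbours < 7, below threshold.
  Jo: 1 of 4 neighbours ≥ 1, starts repeating the rumor.
  Omar: 2 of 4 neighbours < 3, below threshold.
Round 4 — no new spreads; cascade stops.

no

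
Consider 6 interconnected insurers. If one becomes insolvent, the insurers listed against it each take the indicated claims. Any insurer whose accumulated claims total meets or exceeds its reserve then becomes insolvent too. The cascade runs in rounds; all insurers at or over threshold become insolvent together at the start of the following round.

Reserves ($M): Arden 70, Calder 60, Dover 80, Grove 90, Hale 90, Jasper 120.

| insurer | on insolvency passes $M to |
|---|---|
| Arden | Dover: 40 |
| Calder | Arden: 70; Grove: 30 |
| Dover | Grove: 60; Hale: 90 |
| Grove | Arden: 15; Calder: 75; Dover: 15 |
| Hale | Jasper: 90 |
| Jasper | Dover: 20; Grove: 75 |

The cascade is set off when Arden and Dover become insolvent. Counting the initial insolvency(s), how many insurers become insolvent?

Round 1 — Arden, Dover become insolvent (initial).
  Grove: +60 → 60 < 90
  Hale: +90 → 90 ≥ 90
Round 2 — Hale becomes insolvent.
  Jasper: +90 → 90 < 120
No further insolvencies.

3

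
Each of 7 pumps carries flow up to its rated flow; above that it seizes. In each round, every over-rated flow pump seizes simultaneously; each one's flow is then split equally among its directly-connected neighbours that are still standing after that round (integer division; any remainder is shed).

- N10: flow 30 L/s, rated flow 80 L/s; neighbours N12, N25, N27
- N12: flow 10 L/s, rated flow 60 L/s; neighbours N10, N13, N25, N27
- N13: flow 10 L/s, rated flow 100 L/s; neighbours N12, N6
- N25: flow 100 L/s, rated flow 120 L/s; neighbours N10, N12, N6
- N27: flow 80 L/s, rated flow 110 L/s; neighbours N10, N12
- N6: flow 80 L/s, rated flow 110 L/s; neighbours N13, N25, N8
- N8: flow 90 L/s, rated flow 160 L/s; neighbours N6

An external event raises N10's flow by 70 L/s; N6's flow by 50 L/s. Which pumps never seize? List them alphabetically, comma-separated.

N8

Round 1 — N10 at 100 > 80; N6 at 130 > 110. N10, N6 seize.
  N10 sheds 100 L/s to N12, N25, N27: 33 each (1 lost).
    N12: 10+33 = 43 ≤ 60
    N25: 100+33 = 133 > 120
    N27: 80+33 = 113 > 110
  N6 sheds 130 L/s to N13, N25, N8: 43 each (1 lost).
    N13: 10+43 = 53 ≤ 100
    N25: 133+43 = 176 > 120
    N8: 90+43 = 133 ≤ 160
Round 2 — N25, N27 seize.
  N25 sheds 176 L/s to N12: 176 each.
    N12: 43+176 = 219 > 60
  N27 sheds 113 L/s to N12: 113 each.
    N12: 219+113 = 332 > 60
Round 3 — N12 seizes.
  N12 sheds 332 L/s to N13: 332 each.
    N13: 53+332 = 385 > 100
Round 4 — N13 seizes.
  N13 sheds 385 L/s: no online neighbours, lost.
No further seizures.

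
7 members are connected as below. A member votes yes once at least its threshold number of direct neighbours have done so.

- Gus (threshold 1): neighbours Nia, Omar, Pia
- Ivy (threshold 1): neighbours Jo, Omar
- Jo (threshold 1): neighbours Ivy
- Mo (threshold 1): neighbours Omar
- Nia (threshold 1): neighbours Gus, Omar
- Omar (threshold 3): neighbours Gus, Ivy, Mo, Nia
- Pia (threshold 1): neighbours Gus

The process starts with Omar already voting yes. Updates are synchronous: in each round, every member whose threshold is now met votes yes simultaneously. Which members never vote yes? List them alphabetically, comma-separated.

Round 1 — Omar votes yes (initial).
Round 2 — checking thresholds:
  Gus: 1 of 3 neighbours ≥ 1, votes yes.
  Ivy: 1 of 2 neighbours ≥ 1, votes yes.
  Mo: 1 of 1 neighbours ≥ 1, votes yes.
  Nia: 1 of 2 neighbours ≥ 1, votes yes.
Round 3 — checking thresholds:
  Jo: 1 of 1 neighbours ≥ 1, votes yes.
  Pia: 1 of 1 neighbours ≥ 1, votes yes.
Round 4 — no new yes votes; cascade stops.

none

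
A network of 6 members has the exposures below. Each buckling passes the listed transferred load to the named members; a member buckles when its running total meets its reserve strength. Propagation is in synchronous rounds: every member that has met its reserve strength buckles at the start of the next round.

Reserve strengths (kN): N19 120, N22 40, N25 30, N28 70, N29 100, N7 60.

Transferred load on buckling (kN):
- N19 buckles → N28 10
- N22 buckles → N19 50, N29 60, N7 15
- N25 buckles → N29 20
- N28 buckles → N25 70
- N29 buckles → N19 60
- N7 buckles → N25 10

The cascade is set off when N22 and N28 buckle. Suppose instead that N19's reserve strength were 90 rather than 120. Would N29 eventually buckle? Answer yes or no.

no

With N19's reserve strength at 90:
Round 1 — N22, N28 buckle (initial).
  N19: +50 → 50 < 90
  N25: +70 → 70 ≥ 30
  N29: +60 → 60 < 100
  N7: +15 → 15 < 60
Round 2 — N25 buckles.
  N29: +20 → 80 < 100
No further bucklings.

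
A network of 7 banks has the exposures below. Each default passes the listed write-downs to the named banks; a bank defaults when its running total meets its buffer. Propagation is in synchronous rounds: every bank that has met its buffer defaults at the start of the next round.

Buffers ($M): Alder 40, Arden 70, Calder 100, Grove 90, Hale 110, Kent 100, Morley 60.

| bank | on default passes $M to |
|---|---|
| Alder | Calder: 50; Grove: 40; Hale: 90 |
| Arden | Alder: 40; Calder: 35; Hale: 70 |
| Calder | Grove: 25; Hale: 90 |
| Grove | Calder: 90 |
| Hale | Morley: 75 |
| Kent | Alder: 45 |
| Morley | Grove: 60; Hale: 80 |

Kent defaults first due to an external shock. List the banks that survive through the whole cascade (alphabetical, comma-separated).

Round 1 — Kent defaults (initial).
  Alder: +45 → 45 ≥ 40
Round 2 — Alder defaults.
  Calder: +50 → 50 < 100
  Grove: +40 → 40 < 90
  Hale: +90 → 90 < 110
No further defaults.

Arden, Calder, Grove, Hale, Morley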